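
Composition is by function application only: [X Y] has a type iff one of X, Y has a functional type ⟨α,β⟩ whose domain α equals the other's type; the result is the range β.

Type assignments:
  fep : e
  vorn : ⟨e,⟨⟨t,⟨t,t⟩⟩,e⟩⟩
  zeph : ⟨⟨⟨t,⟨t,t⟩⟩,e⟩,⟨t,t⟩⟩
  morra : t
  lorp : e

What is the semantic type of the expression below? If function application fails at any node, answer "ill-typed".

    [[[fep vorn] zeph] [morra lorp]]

[fep vorn]: functor vorn : ⟨e,⟨⟨t,⟨t,t⟩⟩,e⟩⟩, argument fep : e; result ⟨⟨t,⟨t,t⟩⟩,e⟩.
[[fep vorn] zeph]: functor zeph : ⟨⟨⟨t,⟨t,t⟩⟩,e⟩,⟨t,t⟩⟩, argument [fep vorn] : ⟨⟨t,⟨t,t⟩⟩,e⟩; result ⟨t,t⟩.
[morra lorp]: t and e cannot combine by function application — type clash.

ill-typed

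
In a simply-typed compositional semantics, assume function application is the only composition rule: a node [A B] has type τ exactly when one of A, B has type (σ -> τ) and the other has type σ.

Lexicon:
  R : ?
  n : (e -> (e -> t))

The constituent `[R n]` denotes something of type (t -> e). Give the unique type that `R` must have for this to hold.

For [R n] to have type (t -> e) with n of type (e -> (e -> t)), R must be the function: R : ((e -> (e -> t)) -> (t -> e)).

((e -> (e -> t)) -> (t -> e))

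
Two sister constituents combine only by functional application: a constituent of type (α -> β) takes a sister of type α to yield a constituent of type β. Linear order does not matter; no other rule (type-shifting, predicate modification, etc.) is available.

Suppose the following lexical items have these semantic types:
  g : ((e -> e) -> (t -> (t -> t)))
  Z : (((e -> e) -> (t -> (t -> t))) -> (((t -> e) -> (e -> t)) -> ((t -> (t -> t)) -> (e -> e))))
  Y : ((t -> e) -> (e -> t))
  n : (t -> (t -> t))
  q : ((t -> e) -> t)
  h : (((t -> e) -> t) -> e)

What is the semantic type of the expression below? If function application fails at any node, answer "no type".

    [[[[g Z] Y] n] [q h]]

e

[g Z]: functor Z : (((e -> e) -> (t -> (t -> t))) -> (((t -> e) -> (e -> t)) -> ((t -> (t -> t)) -> (e -> e)))), argument g : ((e -> e) -> (t -> (t -> t))); result (((t -> e) -> (e -> t)) -> ((t -> (t -> t)) -> (e -> e))).
[[g Z] Y]: functor [g Z] : (((t -> e) -> (e -> t)) -> ((t -> (t -> t)) -> (e -> e))), argument Y : ((t -> e) -> (e -> t)); result ((t -> (t -> t)) -> (e -> e)).
[[[g Z] Y] n]: functor [[g Z] Y] : ((t -> (t -> t)) -> (e -> e)), argument n : (t -> (t -> t)); result (e -> e).
[q h]: functor h : (((t -> e) -> t) -> e), argument q : ((t -> e) -> t); result e.
[[[[g Z] Y] n] [q h]]: functor [[[g Z] Y] n] : (e -> e), argument [q h] : e; result e.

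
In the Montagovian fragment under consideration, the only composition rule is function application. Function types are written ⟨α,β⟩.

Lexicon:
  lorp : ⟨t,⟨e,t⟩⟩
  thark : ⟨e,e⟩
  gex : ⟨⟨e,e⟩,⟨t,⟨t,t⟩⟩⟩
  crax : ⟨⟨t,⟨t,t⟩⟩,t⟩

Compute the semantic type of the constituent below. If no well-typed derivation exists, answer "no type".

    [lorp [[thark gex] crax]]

⟨e,t⟩

[thark gex] — gex of type ⟨⟨e,e⟩,⟨t,⟨t,t⟩⟩⟩ combines with thark of type ⟨e,e⟩: type ⟨t,⟨t,t⟩⟩.
[[thark gex] crax] — crax of type ⟨⟨t,⟨t,t⟩⟩,t⟩ combines with [thark gex] of type ⟨t,⟨t,t⟩⟩: type t.
[lorp [[thark gex] crax]] — lorp of type ⟨t,⟨e,t⟩⟩ combines with [[thark gex] crax] of type t: type ⟨e,t⟩.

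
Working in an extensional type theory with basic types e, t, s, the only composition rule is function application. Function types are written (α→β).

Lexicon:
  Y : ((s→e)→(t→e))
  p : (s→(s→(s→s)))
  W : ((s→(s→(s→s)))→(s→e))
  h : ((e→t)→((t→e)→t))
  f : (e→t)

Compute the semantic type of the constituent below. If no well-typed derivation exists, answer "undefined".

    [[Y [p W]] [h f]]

t

[p W] — W of type ((s→(s→(s→s)))→(s→e)) combines with p of type (s→(s→(s→s))): type (s→e).
[Y [p W]] — Y of type ((s→e)→(t→e)) combines with [p W] of type (s→e): type (t→e).
[h f] — h of type ((e→t)→((t→e)→t)) combines with f of type (e→t): type ((t→e)→t).
[[Y [p W]] [h f]] — [h f] of type ((t→e)→t) combines with [Y [p W]] of type (t→e): type t.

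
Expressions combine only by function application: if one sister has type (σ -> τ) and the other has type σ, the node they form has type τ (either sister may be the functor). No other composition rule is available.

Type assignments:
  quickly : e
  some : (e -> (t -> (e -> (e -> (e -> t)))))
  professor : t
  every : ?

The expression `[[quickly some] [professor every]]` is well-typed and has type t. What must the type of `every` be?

At [[quickly some] [professor every]] (required: t): [quickly some] is (t -> (e -> (e -> (e -> t)))), which is not a function with range t; hence [professor every] is the functor — type ((t -> (e -> (e -> (e -> t)))) -> t).
At [professor every] (required: ((t -> (e -> (e -> (e -> t)))) -> t)): professor is t, which is not a function with range ((t -> (e -> (e -> (e -> t)))) -> t); hence every is the functor — type (t -> ((t -> (e -> (e -> (e -> t)))) -> t)).

(t -> ((t -> (e -> (e -> (e -> t)))) -> t))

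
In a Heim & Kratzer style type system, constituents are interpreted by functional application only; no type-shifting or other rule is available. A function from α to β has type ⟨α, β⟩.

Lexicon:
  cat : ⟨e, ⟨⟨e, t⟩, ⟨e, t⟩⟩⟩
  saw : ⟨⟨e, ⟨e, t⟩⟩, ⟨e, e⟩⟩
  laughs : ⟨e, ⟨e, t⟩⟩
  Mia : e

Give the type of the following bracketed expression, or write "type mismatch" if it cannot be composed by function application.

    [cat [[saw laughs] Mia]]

⟨⟨e, t⟩, ⟨e, t⟩⟩

At [saw laughs], saw : ⟨⟨e, ⟨e, t⟩⟩, ⟨e, e⟩⟩ takes laughs : ⟨e, ⟨e, t⟩⟩, giving ⟨e, e⟩.
At [[saw laughs] Mia], [saw laughs] : ⟨e, e⟩ takes Mia : e, giving e.
At [cat [[saw laughs] Mia]], cat : ⟨e, ⟨⟨e, t⟩, ⟨e, t⟩⟩⟩ takes [[saw laughs] Mia] : e, giving ⟨⟨e, t⟩, ⟨e, t⟩⟩.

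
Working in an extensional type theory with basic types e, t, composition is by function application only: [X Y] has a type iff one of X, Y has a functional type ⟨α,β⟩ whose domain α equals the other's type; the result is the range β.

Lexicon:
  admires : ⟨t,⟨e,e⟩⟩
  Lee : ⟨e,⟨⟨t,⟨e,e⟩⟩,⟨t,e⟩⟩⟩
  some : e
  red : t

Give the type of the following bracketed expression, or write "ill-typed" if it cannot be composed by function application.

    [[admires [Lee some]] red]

[Lee some]: Lee is ⟨e,⟨⟨t,⟨e,e⟩⟩,⟨t,e⟩⟩⟩, some is e; result ⟨⟨t,⟨e,e⟩⟩,⟨t,e⟩⟩.
[admires [Lee some]]: [Lee some] is ⟨⟨t,⟨e,e⟩⟩,⟨t,e⟩⟩, admires is ⟨t,⟨e,e⟩⟩; result ⟨t,e⟩.
[[admires [Lee some]] red]: [admires [Lee some]] is ⟨t,e⟩, red is t; result e.

e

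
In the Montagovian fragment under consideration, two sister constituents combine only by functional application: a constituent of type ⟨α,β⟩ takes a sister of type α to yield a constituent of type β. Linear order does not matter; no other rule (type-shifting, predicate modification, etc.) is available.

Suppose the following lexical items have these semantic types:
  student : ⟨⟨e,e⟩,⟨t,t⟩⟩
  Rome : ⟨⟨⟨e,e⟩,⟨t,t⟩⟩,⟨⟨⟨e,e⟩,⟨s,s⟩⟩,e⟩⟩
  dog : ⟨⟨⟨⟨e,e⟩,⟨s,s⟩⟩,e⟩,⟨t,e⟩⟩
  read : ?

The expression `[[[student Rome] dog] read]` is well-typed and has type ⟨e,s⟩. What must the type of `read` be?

At [[[student Rome] dog] read] (required: ⟨e,s⟩): [[student Rome] dog] is ⟨t,e⟩, which is not a function with range ⟨e,s⟩; hence read is the functor — type ⟨⟨t,e⟩,⟨e,s⟩⟩.

⟨⟨t,e⟩,⟨e,s⟩⟩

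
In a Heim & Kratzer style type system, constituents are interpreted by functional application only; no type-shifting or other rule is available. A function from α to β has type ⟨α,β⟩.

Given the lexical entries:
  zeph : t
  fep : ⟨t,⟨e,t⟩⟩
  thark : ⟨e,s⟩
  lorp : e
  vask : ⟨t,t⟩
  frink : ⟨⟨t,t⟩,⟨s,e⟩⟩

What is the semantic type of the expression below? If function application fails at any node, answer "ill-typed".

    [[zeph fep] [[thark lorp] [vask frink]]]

[zeph fep] — fep of type ⟨t,⟨e,t⟩⟩ combines with zeph of type t: type ⟨e,t⟩.
[thark lorp] — thark of type ⟨e,s⟩ combines with lorp of type e: type s.
[vask frink] — frink of type ⟨⟨t,t⟩,⟨s,e⟩⟩ combines with vask of type ⟨t,t⟩: type ⟨s,e⟩.
[[thark lorp] [vask frink]] — [vask frink] of type ⟨s,e⟩ combines with [thark lorp] of type s: type e.
[[zeph fep] [[thark lorp] [vask frink]]] — [zeph fep] of type ⟨e,t⟩ combines with [[thark lorp] [vask frink]] of type e: type t.

t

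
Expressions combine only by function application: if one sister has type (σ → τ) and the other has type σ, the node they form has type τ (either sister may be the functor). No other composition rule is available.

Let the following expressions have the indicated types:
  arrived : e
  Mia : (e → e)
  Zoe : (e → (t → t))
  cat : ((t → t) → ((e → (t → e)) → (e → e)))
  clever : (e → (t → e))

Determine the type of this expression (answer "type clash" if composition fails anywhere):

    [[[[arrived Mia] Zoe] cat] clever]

(e → e)

[arrived Mia] — Mia of type (e → e) combines with arrived of type e: type e.
[[arrived Mia] Zoe] — Zoe of type (e → (t → t)) combines with [arrived Mia] of type e: type (t → t).
[[[arrived Mia] Zoe] cat] — cat of type ((t → t) → ((e → (t → e)) → (e → e))) combines with [[arrived Mia] Zoe] of type (t → t): type ((e → (t → e)) → (e → e)).
[[[[arrived Mia] Zoe] cat] clever] — [[[arrived Mia] Zoe] cat] of type ((e → (t → e)) → (e → e)) combines with clever of type (e → (t → e)): type (e → e).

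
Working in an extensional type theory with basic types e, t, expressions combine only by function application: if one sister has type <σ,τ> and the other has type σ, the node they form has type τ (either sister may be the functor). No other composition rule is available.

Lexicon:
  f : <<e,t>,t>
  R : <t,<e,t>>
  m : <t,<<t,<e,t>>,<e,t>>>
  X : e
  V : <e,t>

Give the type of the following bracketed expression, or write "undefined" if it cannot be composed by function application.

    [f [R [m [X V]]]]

t

[X V]: V is <e,t>, X is e; result t.
[m [X V]]: m is <t,<<t,<e,t>>,<e,t>>>, [X V] is t; result <<t,<e,t>>,<e,t>>.
[R [m [X V]]]: [m [X V]] is <<t,<e,t>>,<e,t>>, R is <t,<e,t>>; result <e,t>.
[f [R [m [X V]]]]: f is <<e,t>,t>, [R [m [X V]]] is <e,t>; result t.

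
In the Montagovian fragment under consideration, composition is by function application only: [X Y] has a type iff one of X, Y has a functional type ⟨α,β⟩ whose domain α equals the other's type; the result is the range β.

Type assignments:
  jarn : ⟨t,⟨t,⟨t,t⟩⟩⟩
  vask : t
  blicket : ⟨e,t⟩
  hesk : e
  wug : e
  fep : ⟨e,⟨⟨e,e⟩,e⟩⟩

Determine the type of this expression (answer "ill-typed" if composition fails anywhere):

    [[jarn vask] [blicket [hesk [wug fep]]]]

[jarn vask]: jarn is ⟨t,⟨t,⟨t,t⟩⟩⟩, vask is t; result ⟨t,⟨t,t⟩⟩.
[wug fep]: fep is ⟨e,⟨⟨e,e⟩,e⟩⟩, wug is e; result ⟨⟨e,e⟩,e⟩.
[hesk [wug fep]]: e and ⟨⟨e,e⟩,e⟩ cannot combine by function application — type clash.

ill-typed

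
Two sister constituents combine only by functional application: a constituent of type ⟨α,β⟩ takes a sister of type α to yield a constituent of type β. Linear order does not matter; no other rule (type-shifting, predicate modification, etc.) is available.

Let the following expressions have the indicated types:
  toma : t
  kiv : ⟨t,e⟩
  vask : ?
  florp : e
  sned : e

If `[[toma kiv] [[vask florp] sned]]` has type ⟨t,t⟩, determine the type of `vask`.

At [[toma kiv] [[vask florp] sned]] (required: ⟨t,t⟩): [toma kiv] is e, which is not a function with range ⟨t,t⟩; hence [[vask florp] sned] is the functor — type ⟨e,⟨t,t⟩⟩.
At [[vask florp] sned] (required: ⟨e,⟨t,t⟩⟩): sned is e, which is not a function with range ⟨e,⟨t,t⟩⟩; hence [vask florp] is the functor — type ⟨e,⟨e,⟨t,t⟩⟩⟩.
At [vask florp] (required: ⟨e,⟨e,⟨t,t⟩⟩⟩): florp is e, which is not a function with range ⟨e,⟨e,⟨t,t⟩⟩⟩; hence vask is the functor — type ⟨e,⟨e,⟨e,⟨t,t⟩⟩⟩⟩.

⟨e,⟨e,⟨e,⟨t,t⟩⟩⟩⟩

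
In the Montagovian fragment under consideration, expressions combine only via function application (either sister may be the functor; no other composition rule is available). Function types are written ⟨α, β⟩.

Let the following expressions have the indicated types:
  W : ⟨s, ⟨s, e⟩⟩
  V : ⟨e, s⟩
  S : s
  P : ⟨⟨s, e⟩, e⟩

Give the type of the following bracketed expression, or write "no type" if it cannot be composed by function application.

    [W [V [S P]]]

no type

[S P]: s and ⟨⟨s, e⟩, e⟩ cannot combine by function application — type clash.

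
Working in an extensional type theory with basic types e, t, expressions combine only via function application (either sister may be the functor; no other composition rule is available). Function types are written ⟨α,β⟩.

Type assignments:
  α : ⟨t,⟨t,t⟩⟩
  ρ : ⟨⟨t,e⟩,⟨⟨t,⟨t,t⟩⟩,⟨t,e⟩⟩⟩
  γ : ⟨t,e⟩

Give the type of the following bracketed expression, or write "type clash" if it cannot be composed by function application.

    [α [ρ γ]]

⟨t,e⟩

[ρ γ]: ρ is ⟨⟨t,e⟩,⟨⟨t,⟨t,t⟩⟩,⟨t,e⟩⟩⟩, γ is ⟨t,e⟩; result ⟨⟨t,⟨t,t⟩⟩,⟨t,e⟩⟩.
[α [ρ γ]]: [ρ γ] is ⟨⟨t,⟨t,t⟩⟩,⟨t,e⟩⟩, α is ⟨t,⟨t,t⟩⟩; result ⟨t,e⟩.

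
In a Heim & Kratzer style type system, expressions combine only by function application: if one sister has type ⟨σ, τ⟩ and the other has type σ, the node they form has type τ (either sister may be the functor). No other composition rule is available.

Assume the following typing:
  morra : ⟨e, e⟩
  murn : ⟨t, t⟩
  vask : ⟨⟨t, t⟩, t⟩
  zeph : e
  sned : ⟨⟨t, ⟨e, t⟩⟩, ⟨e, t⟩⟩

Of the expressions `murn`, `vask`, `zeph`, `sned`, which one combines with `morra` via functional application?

zeph

murn : ⟨t, t⟩ — does not combine with morra.
vask : ⟨⟨t, t⟩, t⟩ — does not combine with morra.
zeph — combines: morra : ⟨e, e⟩ takes zeph : e as argument, giving e.
sned : ⟨⟨t, ⟨e, t⟩⟩, ⟨e, t⟩⟩ — does not combine with morra.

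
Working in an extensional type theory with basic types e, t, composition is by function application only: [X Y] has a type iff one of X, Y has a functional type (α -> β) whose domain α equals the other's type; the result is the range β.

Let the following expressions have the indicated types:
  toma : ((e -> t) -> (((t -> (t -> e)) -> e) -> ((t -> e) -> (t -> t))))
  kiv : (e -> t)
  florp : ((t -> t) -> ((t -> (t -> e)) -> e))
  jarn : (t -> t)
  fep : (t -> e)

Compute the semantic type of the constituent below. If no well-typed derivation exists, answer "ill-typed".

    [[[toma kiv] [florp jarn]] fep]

(t -> t)

At [toma kiv], toma : ((e -> t) -> (((t -> (t -> e)) -> e) -> ((t -> e) -> (t -> t)))) takes kiv : (e -> t), giving (((t -> (t -> e)) -> e) -> ((t -> e) -> (t -> t))).
At [florp jarn], florp : ((t -> t) -> ((t -> (t -> e)) -> e)) takes jarn : (t -> t), giving ((t -> (t -> e)) -> e).
At [[toma kiv] [florp jarn]], [toma kiv] : (((t -> (t -> e)) -> e) -> ((t -> e) -> (t -> t))) takes [florp jarn] : ((t -> (t -> e)) -> e), giving ((t -> e) -> (t -> t)).
At [[[toma kiv] [florp jarn]] fep], [[toma kiv] [florp jarn]] : ((t -> e) -> (t -> t)) takes fep : (t -> e), giving (t -> t).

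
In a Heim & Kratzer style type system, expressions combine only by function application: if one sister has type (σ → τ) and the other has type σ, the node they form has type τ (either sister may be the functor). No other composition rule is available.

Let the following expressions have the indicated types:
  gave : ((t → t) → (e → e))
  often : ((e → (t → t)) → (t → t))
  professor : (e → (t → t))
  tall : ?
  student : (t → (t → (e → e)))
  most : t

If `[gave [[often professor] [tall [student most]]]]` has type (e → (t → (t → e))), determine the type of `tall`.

For [gave [[often professor] [tall [student most]]]] to have type (e → (t → (t → e))) with gave of type ((t → t) → (e → e)), [[often professor] [tall [student most]]] must be the function: [[often professor] [tall [student most]]] : (((t → t) → (e → e)) → (e → (t → (t → e)))).
For [[often professor] [tall [student most]]] to have type (((t → t) → (e → e)) → (e → (t → (t → e)))) with [often professor] of type (t → t), [tall [student most]] must be the function: [tall [student most]] : ((t → t) → (((t → t) → (e → e)) → (e → (t → (t → e))))).
For [tall [student most]] to have type ((t → t) → (((t → t) → (e → e)) → (e → (t → (t → e))))) with [student most] of type (t → (e → e)), tall must be the function: tall : ((t → (e → e)) → ((t → t) → (((t → t) → (e → e)) → (e → (t → (t → e)))))).

((t → (e → e)) → ((t → t) → (((t → t) → (e → e)) → (e → (t → (t → e))))))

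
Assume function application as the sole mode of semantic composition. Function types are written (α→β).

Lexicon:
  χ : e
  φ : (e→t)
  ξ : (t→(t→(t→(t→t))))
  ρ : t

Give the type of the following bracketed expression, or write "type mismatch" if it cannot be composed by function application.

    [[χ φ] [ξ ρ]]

[χ φ]: functor φ : (e→t), argument χ : e; result t.
[ξ ρ]: functor ξ : (t→(t→(t→(t→t)))), argument ρ : t; result (t→(t→(t→t))).
[[χ φ] [ξ ρ]]: functor [ξ ρ] : (t→(t→(t→t))), argument [χ φ] : t; result (t→(t→t)).

(t→(t→t))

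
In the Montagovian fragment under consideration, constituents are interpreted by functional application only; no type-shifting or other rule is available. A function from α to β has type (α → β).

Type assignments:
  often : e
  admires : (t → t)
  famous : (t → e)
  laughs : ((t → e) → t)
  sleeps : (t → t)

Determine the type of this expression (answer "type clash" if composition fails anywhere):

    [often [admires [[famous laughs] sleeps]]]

type clash

[famous laughs]: ((t → e) → t) applied to (t → e) yields t.
[[famous laughs] sleeps]: (t → t) applied to t yields t.
[admires [[famous laughs] sleeps]]: (t → t) applied to t yields t.
[often [admires [[famous laughs] sleeps]]]: e and t cannot combine by function application — type clash.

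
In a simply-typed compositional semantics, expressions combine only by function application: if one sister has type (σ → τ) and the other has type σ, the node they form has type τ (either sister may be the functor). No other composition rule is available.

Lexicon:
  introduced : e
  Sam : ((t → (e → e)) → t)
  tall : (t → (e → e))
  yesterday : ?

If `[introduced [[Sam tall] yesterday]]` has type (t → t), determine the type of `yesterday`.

[introduced [[Sam tall] yesterday]] must have type (t → t). The sister introduced has type e; that is not a function onto (t → t), so [[Sam tall] yesterday] must be the functor, of type (e → (t → t)).
[[Sam tall] yesterday] must have type (e → (t → t)). The sister [Sam tall] has type t; that is not a function onto (e → (t → t)), so yesterday must be the functor, of type (t → (e → (t → t))).

(t → (e → (t → t)))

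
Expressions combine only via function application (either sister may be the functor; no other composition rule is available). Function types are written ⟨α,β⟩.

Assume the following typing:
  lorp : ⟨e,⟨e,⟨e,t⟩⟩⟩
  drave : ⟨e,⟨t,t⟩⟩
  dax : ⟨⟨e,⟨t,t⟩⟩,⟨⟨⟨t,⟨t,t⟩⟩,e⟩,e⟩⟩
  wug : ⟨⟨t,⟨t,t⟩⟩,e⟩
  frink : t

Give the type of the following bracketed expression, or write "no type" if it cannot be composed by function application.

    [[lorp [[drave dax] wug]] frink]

[drave dax]: ⟨⟨e,⟨t,t⟩⟩,⟨⟨⟨t,⟨t,t⟩⟩,e⟩,e⟩⟩ applied to ⟨e,⟨t,t⟩⟩ yields ⟨⟨⟨t,⟨t,t⟩⟩,e⟩,e⟩.
[[drave dax] wug]: ⟨⟨⟨t,⟨t,t⟩⟩,e⟩,e⟩ applied to ⟨⟨t,⟨t,t⟩⟩,e⟩ yields e.
[lorp [[drave dax] wug]]: ⟨e,⟨e,⟨e,t⟩⟩⟩ applied to e yields ⟨e,⟨e,t⟩⟩.
At [[lorp [[drave dax] wug]] frink]: neither ⟨e,⟨e,t⟩⟩ nor t can take the other as argument; the node is ill-typed.

no type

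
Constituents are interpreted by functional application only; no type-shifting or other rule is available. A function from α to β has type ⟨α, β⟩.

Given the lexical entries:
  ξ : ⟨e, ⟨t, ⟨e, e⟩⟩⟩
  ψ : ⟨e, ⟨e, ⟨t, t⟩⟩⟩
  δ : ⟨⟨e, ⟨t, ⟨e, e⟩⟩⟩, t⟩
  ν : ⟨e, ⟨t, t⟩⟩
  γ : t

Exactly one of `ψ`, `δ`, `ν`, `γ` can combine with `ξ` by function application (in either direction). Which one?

ψ : ⟨e, ⟨e, ⟨t, t⟩⟩⟩ — no; ξ wants e, and ψ wants e.
δ — combines: δ : ⟨⟨e, ⟨t, ⟨e, e⟩⟩⟩, t⟩ takes ξ : ⟨e, ⟨t, ⟨e, e⟩⟩⟩ as argument, giving t.
ν : ⟨e, ⟨t, t⟩⟩ — no; ξ wants e, and ν wants e.
γ : t — no; ξ wants e, and γ wants nothing (atomic).

δ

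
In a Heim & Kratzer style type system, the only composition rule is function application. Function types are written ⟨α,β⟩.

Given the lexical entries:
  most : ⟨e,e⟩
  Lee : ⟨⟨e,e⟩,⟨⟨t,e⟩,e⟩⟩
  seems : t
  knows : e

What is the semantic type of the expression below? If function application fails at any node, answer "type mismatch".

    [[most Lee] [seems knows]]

type mismatch

At [most Lee], Lee : ⟨⟨e,e⟩,⟨⟨t,e⟩,e⟩⟩ takes most : ⟨e,e⟩, giving ⟨⟨t,e⟩,e⟩.
At [seems knows]: neither t nor e can take the other as argument; the node is ill-typed.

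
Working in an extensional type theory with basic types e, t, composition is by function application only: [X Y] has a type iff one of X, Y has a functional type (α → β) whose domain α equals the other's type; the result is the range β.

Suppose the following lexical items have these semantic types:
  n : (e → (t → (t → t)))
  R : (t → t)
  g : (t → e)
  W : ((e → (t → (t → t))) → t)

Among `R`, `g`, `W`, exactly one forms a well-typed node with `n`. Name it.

R : (t → t) — does not combine with n.
g : (t → e) — does not combine with n.
W — combines: W : ((e → (t → (t → t))) → t) takes n : (e → (t → (t → t))) as argument, giving t.

W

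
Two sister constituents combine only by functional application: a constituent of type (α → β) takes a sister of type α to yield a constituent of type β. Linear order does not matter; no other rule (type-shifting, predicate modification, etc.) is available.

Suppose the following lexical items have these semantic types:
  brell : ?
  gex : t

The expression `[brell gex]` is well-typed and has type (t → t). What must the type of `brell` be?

(t → (t → t))

[brell gex] must have type (t → t). The sister gex has type t; that is not a function onto (t → t), so brell must be the functor, of type (t → (t → t)).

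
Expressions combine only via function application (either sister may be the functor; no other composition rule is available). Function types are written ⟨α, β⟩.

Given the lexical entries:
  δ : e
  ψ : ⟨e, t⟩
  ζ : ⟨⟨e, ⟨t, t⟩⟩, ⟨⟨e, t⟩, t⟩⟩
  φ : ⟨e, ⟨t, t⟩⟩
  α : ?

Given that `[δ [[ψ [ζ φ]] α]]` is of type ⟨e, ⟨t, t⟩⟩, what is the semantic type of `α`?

⟨t, ⟨e, ⟨e, ⟨t, t⟩⟩⟩⟩

[δ [[ψ [ζ φ]] α]] is required to be ⟨e, ⟨t, t⟩⟩. δ : e cannot yield ⟨e, ⟨t, t⟩⟩ as functor, so [[ψ [ζ φ]] α] : ⟨e, ⟨e, ⟨t, t⟩⟩⟩.
[[ψ [ζ φ]] α] is required to be ⟨e, ⟨e, ⟨t, t⟩⟩⟩. [ψ [ζ φ]] : t cannot yield ⟨e, ⟨e, ⟨t, t⟩⟩⟩ as functor, so α : ⟨t, ⟨e, ⟨e, ⟨t, t⟩⟩⟩⟩.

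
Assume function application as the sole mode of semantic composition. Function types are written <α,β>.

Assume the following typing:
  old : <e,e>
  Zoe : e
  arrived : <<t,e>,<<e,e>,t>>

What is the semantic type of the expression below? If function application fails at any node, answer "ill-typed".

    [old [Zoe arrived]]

ill-typed

At [Zoe arrived]: neither e nor <<t,e>,<<e,e>,t>> can take the other as argument; the node is ill-typed.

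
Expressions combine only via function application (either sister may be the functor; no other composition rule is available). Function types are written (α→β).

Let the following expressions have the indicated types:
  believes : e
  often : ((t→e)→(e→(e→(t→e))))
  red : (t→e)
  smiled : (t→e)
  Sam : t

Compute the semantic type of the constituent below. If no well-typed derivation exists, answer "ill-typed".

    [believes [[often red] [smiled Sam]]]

[often red]: often is ((t→e)→(e→(e→(t→e)))), red is (t→e); result (e→(e→(t→e))).
[smiled Sam]: smiled is (t→e), Sam is t; result e.
[[often red] [smiled Sam]]: [often red] is (e→(e→(t→e))), [smiled Sam] is e; result (e→(t→e)).
[believes [[often red] [smiled Sam]]]: [[often red] [smiled Sam]] is (e→(t→e)), believes is e; result (t→e).

(t→e)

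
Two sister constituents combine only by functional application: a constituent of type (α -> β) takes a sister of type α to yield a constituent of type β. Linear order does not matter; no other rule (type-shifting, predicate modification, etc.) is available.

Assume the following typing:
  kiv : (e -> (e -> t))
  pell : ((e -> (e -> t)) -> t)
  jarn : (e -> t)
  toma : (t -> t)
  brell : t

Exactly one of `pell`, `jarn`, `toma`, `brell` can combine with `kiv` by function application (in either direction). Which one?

pell — combines: pell : ((e -> (e -> t)) -> t) takes kiv : (e -> (e -> t)) as argument, giving t.
jarn : (e -> t) — does not combine with kiv.
toma : (t -> t) — does not combine with kiv.
brell : t — does not combine with kiv.

pell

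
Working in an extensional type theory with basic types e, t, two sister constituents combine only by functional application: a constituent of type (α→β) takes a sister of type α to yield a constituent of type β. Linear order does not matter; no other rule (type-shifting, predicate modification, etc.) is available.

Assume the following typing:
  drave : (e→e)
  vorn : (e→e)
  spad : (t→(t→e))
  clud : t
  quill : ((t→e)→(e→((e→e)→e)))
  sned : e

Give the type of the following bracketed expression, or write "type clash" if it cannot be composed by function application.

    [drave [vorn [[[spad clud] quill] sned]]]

[spad clud]: spad is (t→(t→e)), clud is t; result (t→e).
[[spad clud] quill]: quill is ((t→e)→(e→((e→e)→e))), [spad clud] is (t→e); result (e→((e→e)→e)).
[[[spad clud] quill] sned]: [[spad clud] quill] is (e→((e→e)→e)), sned is e; result ((e→e)→e).
[vorn [[[spad clud] quill] sned]]: [[[spad clud] quill] sned] is ((e→e)→e), vorn is (e→e); result e.
[drave [vorn [[[spad clud] quill] sned]]]: drave is (e→e), [vorn [[[spad clud] quill] sned]] is e; result e.

e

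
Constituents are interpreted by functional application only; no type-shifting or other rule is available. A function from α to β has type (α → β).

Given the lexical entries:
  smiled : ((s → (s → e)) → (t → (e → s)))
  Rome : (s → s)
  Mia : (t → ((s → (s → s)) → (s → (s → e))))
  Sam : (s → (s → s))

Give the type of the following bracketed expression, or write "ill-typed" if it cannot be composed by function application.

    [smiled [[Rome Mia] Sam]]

[Rome Mia]: (s → s) with (t → ((s → (s → s)) → (s → (s → e)))) — neither is a function whose domain matches the other; composition fails here.

ill-typed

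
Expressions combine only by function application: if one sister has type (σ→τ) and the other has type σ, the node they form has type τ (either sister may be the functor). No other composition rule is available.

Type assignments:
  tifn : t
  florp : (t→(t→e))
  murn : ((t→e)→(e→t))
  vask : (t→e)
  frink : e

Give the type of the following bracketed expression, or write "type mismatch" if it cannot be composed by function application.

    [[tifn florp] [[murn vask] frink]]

e

[tifn florp]: (t→(t→e)) applied to t yields (t→e).
[murn vask]: ((t→e)→(e→t)) applied to (t→e) yields (e→t).
[[murn vask] frink]: (e→t) applied to e yields t.
[[tifn florp] [[murn vask] frink]]: (t→e) applied to t yields e.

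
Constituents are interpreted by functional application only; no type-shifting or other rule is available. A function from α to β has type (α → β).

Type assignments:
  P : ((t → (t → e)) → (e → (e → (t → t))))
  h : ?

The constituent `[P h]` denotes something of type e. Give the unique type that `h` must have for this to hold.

[P h] must have type e. The sister P has type ((t → (t → e)) → (e → (e → (t → t)))); that is not a function onto e, so h must be the functor, of type (((t → (t → e)) → (e → (e → (t → t)))) → e).

(((t → (t → e)) → (e → (e → (t → t)))) → e)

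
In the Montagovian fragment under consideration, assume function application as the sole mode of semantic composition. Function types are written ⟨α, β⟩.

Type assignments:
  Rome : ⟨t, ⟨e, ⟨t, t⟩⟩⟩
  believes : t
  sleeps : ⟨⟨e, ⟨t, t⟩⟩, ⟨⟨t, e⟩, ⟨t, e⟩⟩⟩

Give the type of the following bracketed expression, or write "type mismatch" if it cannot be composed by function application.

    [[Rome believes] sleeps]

[Rome believes] — Rome of type ⟨t, ⟨e, ⟨t, t⟩⟩⟩ combines with believes of type t: type ⟨e, ⟨t, t⟩⟩.
[[Rome believes] sleeps] — sleeps of type ⟨⟨e, ⟨t, t⟩⟩, ⟨⟨t, e⟩, ⟨t, e⟩⟩⟩ combines with [Rome believes] of type ⟨e, ⟨t, t⟩⟩: type ⟨⟨t, e⟩, ⟨t, e⟩⟩.

⟨⟨t, e⟩, ⟨t, e⟩⟩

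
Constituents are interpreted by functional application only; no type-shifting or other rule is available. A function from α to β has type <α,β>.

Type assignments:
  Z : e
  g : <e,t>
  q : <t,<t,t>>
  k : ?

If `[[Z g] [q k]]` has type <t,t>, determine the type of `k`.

<<t,<t,t>>,<t,<t,t>>>

At [[Z g] [q k]] (required: <t,t>): [Z g] is t, which is not a function with range <t,t>; hence [q k] is the functor — type <t,<t,t>>.
At [q k] (required: <t,<t,t>>): q is <t,<t,t>>, which is not a function with range <t,<t,t>>; hence k is the functor — type <<t,<t,t>>,<t,<t,t>>>.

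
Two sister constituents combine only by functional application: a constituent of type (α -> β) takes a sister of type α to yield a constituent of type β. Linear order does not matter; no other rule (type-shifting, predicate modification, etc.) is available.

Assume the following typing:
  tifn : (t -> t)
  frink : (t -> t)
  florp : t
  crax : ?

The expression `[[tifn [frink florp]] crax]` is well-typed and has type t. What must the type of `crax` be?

(t -> t)

[[tifn [frink florp]] crax] must have type t. The sister [tifn [frink florp]] has type t; that is not a function onto t, so crax must be the functor, of type (t -> t).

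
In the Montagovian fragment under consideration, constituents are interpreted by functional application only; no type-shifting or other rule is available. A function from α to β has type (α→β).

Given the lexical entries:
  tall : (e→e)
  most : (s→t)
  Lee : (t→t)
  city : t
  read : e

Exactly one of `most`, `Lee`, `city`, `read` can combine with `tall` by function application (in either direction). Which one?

most : (s→t) — tall needs e; most needs s; neither fits.
Lee : (t→t) — tall needs e; Lee needs t; neither fits.
city : t — tall needs e; city needs nothing (atomic); neither fits.
read — combines: tall : (e→e) takes read : e as argument, giving e.

read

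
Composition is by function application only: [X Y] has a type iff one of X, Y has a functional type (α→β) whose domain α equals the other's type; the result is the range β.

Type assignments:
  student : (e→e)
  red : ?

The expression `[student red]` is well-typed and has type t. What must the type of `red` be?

((e→e)→t)

[student red] is required to be t. student : (e→e) cannot yield t as functor, so red : ((e→e)→t).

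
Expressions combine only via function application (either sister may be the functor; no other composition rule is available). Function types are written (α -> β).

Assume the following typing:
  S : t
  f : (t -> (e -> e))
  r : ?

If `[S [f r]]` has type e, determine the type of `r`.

((t -> (e -> e)) -> (t -> e))

At [S [f r]] (required: e): S is t, which is not a function with range e; hence [f r] is the functor — type (t -> e).
At [f r] (required: (t -> e)): f is (t -> (e -> e)), which is not a function with range (t -> e); hence r is the functor — type ((t -> (e -> e)) -> (t -> e)).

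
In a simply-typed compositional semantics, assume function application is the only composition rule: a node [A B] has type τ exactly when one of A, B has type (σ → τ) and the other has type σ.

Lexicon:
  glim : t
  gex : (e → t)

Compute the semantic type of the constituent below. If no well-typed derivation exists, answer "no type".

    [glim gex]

At [glim gex]: neither t nor (e → t) can take the other as argument; the node is ill-typed.

no type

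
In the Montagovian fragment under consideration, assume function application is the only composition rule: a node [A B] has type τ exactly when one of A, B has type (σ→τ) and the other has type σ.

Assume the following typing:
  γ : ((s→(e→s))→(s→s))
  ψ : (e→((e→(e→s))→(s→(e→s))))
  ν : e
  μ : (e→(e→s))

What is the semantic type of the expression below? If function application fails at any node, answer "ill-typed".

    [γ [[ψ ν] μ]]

(s→s)

At [ψ ν], ψ : (e→((e→(e→s))→(s→(e→s)))) takes ν : e, giving ((e→(e→s))→(s→(e→s))).
At [[ψ ν] μ], [ψ ν] : ((e→(e→s))→(s→(e→s))) takes μ : (e→(e→s)), giving (s→(e→s)).
At [γ [[ψ ν] μ]], γ : ((s→(e→s))→(s→s)) takes [[ψ ν] μ] : (s→(e→s)), giving (s→s).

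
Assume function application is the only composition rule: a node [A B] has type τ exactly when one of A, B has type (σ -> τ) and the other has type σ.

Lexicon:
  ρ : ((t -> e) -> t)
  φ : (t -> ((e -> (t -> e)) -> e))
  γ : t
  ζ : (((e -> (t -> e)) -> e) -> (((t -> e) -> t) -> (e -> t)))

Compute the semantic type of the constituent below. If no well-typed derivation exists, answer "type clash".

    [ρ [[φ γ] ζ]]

At [φ γ], φ : (t -> ((e -> (t -> e)) -> e)) takes γ : t, giving ((e -> (t -> e)) -> e).
At [[φ γ] ζ], ζ : (((e -> (t -> e)) -> e) -> (((t -> e) -> t) -> (e -> t))) takes [φ γ] : ((e -> (t -> e)) -> e), giving (((t -> e) -> t) -> (e -> t)).
At [ρ [[φ γ] ζ]], [[φ γ] ζ] : (((t -> e) -> t) -> (e -> t)) takes ρ : ((t -> e) -> t), giving (e -> t).

(e -> t)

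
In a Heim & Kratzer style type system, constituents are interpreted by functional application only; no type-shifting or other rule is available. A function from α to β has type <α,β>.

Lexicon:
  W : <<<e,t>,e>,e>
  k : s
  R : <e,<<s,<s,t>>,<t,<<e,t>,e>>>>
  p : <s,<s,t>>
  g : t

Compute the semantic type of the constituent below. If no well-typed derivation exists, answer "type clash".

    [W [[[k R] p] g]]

type clash

[k R]: s and <e,<<s,<s,t>>,<t,<<e,t>,e>>>> cannot combine by function application — type clash.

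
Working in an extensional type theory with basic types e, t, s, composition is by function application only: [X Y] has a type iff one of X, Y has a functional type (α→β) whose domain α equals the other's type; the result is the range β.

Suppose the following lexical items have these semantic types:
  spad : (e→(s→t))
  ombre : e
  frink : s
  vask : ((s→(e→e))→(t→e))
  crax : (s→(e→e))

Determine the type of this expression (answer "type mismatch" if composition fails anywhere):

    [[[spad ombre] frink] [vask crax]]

e

At [spad ombre], spad : (e→(s→t)) takes ombre : e, giving (s→t).
At [[spad ombre] frink], [spad ombre] : (s→t) takes frink : s, giving t.
At [vask crax], vask : ((s→(e→e))→(t→e)) takes crax : (s→(e→e)), giving (t→e).
At [[[spad ombre] frink] [vask crax]], [vask crax] : (t→e) takes [[spad ombre] frink] : t, giving e.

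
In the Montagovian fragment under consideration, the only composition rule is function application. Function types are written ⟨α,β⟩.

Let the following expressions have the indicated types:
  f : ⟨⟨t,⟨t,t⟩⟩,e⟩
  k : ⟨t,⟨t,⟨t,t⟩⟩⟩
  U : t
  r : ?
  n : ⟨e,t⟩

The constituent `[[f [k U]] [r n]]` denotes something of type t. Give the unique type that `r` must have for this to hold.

⟨⟨e,t⟩,⟨e,t⟩⟩

At [[f [k U]] [r n]] (required: t): [f [k U]] is e, which is not a function with range t; hence [r n] is the functor — type ⟨e,t⟩.
At [r n] (required: ⟨e,t⟩): n is ⟨e,t⟩, which is not a function with range ⟨e,t⟩; hence r is the functor — type ⟨⟨e,t⟩,⟨e,t⟩⟩.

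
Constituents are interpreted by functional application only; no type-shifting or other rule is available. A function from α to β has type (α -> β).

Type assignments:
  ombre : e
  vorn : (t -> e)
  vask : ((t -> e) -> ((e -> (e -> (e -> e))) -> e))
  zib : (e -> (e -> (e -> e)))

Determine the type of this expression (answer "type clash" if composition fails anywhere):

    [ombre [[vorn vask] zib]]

type clash

[vorn vask]: vask is ((t -> e) -> ((e -> (e -> (e -> e))) -> e)), vorn is (t -> e); result ((e -> (e -> (e -> e))) -> e).
[[vorn vask] zib]: [vorn vask] is ((e -> (e -> (e -> e))) -> e), zib is (e -> (e -> (e -> e))); result e.
At [ombre [[vorn vask] zib]]: neither e nor e can take the other as argument; the node is ill-typed.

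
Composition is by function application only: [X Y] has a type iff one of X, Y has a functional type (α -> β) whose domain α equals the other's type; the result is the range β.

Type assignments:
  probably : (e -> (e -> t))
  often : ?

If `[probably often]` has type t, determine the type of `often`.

[probably often] must have type t. The sister probably has type (e -> (e -> t)); that is not a function onto t, so often must be the functor, of type ((e -> (e -> t)) -> t).

((e -> (e -> t)) -> t)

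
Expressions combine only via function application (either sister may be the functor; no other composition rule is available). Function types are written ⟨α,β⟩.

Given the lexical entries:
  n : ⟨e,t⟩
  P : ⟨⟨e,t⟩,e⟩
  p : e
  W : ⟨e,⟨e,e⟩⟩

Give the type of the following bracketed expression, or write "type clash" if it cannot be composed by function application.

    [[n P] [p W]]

e

[n P]: P is ⟨⟨e,t⟩,e⟩, n is ⟨e,t⟩; result e.
[p W]: W is ⟨e,⟨e,e⟩⟩, p is e; result ⟨e,e⟩.
[[n P] [p W]]: [p W] is ⟨e,e⟩, [n P] is e; result e.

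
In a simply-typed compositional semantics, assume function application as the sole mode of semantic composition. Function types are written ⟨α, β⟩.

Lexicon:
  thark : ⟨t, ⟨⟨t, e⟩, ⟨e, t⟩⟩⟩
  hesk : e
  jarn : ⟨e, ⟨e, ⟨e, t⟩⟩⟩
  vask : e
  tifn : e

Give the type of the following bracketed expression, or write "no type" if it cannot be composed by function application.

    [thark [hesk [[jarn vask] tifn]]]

⟨⟨t, e⟩, ⟨e, t⟩⟩

[jarn vask]: functor jarn : ⟨e, ⟨e, ⟨e, t⟩⟩⟩, argument vask : e; result ⟨e, ⟨e, t⟩⟩.
[[jarn vask] tifn]: functor [jarn vask] : ⟨e, ⟨e, t⟩⟩, argument tifn : e; result ⟨e, t⟩.
[hesk [[jarn vask] tifn]]: functor [[jarn vask] tifn] : ⟨e, t⟩, argument hesk : e; result t.
[thark [hesk [[jarn vask] tifn]]]: functor thark : ⟨t, ⟨⟨t, e⟩, ⟨e, t⟩⟩⟩, argument [hesk [[jarn vask] tifn]] : t; result ⟨⟨t, e⟩, ⟨e, t⟩⟩.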